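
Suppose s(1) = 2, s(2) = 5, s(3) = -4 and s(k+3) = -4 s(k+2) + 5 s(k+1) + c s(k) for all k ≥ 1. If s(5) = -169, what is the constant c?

s(4) = 41 + 2c
s(5) = -184 - 3c
So -184 - 3c = -169, giving c = -5.

-5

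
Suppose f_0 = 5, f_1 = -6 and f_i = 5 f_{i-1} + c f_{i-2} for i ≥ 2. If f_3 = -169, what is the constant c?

f_2 = -30 + 5c
f_3 = -150 + 19c
So -150 + 19c = -169, giving c = -1.

-1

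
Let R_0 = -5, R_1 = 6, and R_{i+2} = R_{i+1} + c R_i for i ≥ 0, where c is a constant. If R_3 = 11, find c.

5

R_2 = 6 - 5c
R_3 = 6 + c
So 6 + c = 11, giving c = 5.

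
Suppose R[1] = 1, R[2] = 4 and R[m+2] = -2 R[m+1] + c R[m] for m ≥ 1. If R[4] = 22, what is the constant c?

R[3] = -8 + c
R[4] = 16 + 2c
So 16 + 2c = 22, giving c = 3.

3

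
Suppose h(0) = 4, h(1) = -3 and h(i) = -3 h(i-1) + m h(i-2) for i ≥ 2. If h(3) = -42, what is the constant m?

h(2) = 9 + 4m
h(3) = -27 - 15m
So -27 - 15m = -42, giving m = 1.

1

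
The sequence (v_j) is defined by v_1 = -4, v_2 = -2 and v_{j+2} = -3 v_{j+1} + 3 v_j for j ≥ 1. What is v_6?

198

v_3 = -3*(-2) + 3*(-4) = -6
v_4 = -3*(-6) + 3*(-2) = 12
v_5 = -3*12 + 3*(-6) = -54
v_6 = -3*(-54) + 3*12 = 198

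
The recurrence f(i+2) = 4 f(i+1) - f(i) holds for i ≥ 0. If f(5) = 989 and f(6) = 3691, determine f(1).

5

Rearranging, f(i-2) = -(f(i) - 4 f(i-1)).
f(4) = -(3691 - 4*989) = 265
f(3) = -(989 - 4*265) = 71
f(2) = -(265 - 4*71) = 19
f(1) = -(71 - 4*19) = 5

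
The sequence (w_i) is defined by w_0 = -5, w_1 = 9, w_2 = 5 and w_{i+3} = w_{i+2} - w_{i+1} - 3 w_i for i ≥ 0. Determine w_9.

w_3 = 5 - 9 - 3(-5) = 11
w_4 = 11 - 5 - 3(9) = -21
w_5 = (-21) - 11 - 3(5) = -47
w_6 = (-47) - (-21) - 3(11) = -59
w_7 = (-59) - (-47) - 3(-21) = 51
w_8 = 51 - (-59) - 3(-47) = 251
w_9 = 251 - 51 - 3(-59) = 377

377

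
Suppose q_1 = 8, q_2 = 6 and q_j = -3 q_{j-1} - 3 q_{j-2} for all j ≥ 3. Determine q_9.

1134

q_3 = -3·6 - 3·8 = -42
q_4 = -3·(-42) - 3·6 = 108
q_5 = -3·108 - 3·(-42) = -198
q_6 = -3·(-198) - 3·108 = 270
q_7 = -3·270 - 3·(-198) = -216
q_8 = -3·(-216) - 3·270 = -162
q_9 = -3·(-162) - 3·(-216) = 1134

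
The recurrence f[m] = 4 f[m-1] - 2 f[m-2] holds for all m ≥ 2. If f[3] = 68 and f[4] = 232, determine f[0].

Rearranging, f[m-2] = (f[m] - 4 f[m-1]) / -2.
f[2] = (232 - 4(68)) / -2 = -40/-2 = 20
f[1] = (68 - 4(20)) / -2 = -12/-2 = 6
f[0] = (20 - 4(6)) / -2 = -4/-2 = 2

2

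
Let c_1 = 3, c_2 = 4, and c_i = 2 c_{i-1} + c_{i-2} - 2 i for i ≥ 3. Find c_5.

c_3 = 2·4 + 3 - 6 = 5
c_4 = 2·5 + 4 - 8 = 6
c_5 = 2·6 + 5 - 10 = 7

7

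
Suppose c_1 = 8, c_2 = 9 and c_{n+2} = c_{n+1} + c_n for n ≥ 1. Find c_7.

112

c_3 = 9 + 8 = 17
c_4 = 17 + 9 = 26
c_5 = 26 + 17 = 43
c_6 = 43 + 26 = 69
c_7 = 69 + 43 = 112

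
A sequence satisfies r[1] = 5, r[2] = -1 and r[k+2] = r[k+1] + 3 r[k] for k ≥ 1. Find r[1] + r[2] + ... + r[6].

r[3] = (-1) + 3·5 = 14
r[4] = 14 + 3·(-1) = 11
r[5] = 11 + 3·14 = 53
r[6] = 53 + 3·11 = 86
Sum = 5 + (-1) + 14 + 11 + 53 + 86 = 168

168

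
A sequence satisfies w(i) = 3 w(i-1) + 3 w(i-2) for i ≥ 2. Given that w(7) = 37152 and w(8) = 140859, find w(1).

8

Rearranging, w(i-2) = (w(i) - 3 w(i-1)) / 3.
w(6) = (140859 - 3·37152) / 3 = 29403/3 = 9801
w(5) = (37152 - 3·9801) / 3 = 7749/3 = 2583
w(4) = (9801 - 3·2583) / 3 = 2052/3 = 684
w(3) = (2583 - 3·684) / 3 = 531/3 = 177
w(2) = (684 - 3·177) / 3 = 153/3 = 51
w(1) = (177 - 3·51) / 3 = 24/3 = 8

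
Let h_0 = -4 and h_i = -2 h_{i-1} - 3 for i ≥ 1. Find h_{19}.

The fixed point is -3/(1 + 2) = -1, so h_i + 1 = -2(h_{i-1} + 1).
Hence h_i = -3·(-2)^i - 1.
h_{19} = -3·(-2)^{19} - 1 = -3·-524288 - 1 = 1572863.

1572863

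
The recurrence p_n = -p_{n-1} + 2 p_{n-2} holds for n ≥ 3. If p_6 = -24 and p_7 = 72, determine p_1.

9

Rearranging, p_{n-2} = (p_n + p_{n-1}) / 2.
p_5 = (72 + (-24)) / 2 = 48/2 = 24
p_4 = (-24 + 24) / 2 = 0/2 = 0
p_3 = (24 + 0) / 2 = 24/2 = 12
p_2 = (0 + 12) / 2 = 12/2 = 6
p_1 = (12 + 6) / 2 = 18/2 = 9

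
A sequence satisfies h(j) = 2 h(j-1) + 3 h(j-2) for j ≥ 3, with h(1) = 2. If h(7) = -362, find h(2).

-4

Let h(2) = v.
h(3) = 6 + 2v
h(4) = 12 + 7v
h(5) = 42 + 20v
h(6) = 120 + 61v
h(7) = 366 + 182v
So 366 + 182v = -362, giving v = -4.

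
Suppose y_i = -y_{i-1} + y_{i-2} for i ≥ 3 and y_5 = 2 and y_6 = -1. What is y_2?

Rearranging, y_{i-2} = y_i + y_{i-1}.
y_4 = -1 + 2 = 1
y_3 = 2 + 1 = 3
y_2 = 1 + 3 = 4

4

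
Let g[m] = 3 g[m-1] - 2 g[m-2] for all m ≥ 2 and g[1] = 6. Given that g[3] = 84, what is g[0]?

Let g[0] = w.
g[2] = 18 - 2w
g[3] = 42 - 6w
So 42 - 6w = 84, giving w = -7.

-7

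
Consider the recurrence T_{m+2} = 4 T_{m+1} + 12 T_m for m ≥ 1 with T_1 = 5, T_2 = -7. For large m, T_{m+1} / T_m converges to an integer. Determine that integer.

6

The characteristic equation is r^2 - 4r - 12 = 0, which factors as (r - 6)(r + 2) = 0.
So the roots are 6 and -2. Since |6| > |-2| and the coefficient of 6^m is non-zero, the ratio tends to 6.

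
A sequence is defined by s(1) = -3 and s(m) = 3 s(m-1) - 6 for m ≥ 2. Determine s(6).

-1455

s(2) = 3(-3) - 6 = -15
s(3) = 3(-15) - 6 = -51
s(4) = 3(-51) - 6 = -159
s(5) = 3(-159) - 6 = -483
s(6) = 3(-483) - 6 = -1455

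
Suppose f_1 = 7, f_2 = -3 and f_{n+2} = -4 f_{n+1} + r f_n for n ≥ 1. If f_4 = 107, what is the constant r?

-5

f_3 = 12 + 7r
f_4 = -48 - 31r
So -48 - 31r = 107, giving r = -5.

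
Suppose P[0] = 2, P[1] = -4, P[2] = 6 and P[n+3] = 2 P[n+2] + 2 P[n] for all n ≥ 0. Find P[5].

60

P[3] = 2·6 + 2·2 = 16
P[4] = 2·16 + 2·(-4) = 24
P[5] = 2·24 + 2·6 = 60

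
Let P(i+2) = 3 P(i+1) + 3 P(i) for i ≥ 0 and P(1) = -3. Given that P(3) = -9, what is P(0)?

3

Let P(0) = z.
P(2) = -9 + 3z
P(3) = -36 + 9z
So -36 + 9z = -9, giving z = 3.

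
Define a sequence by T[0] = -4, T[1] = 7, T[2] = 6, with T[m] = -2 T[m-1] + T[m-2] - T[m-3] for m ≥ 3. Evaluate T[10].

835

T[3] = -2(6) + 7 - (-4) = -1
T[4] = -2(-1) + 6 - 7 = 1
T[5] = -2(1) + (-1) - 6 = -9
T[6] = -2(-9) + 1 - (-1) = 20
T[7] = -2(20) + (-9) - 1 = -50
T[8] = -2(-50) + 20 - (-9) = 129
T[9] = -2(129) + (-50) - 20 = -328
T[10] = -2(-328) + 129 - (-50) = 835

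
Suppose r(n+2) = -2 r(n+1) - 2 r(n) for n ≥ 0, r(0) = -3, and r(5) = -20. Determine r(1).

Let r(1) = x.
r(2) = 6 - 2x
r(3) = -12 + 2x
r(4) = 12
r(5) = -4x
So -4x = -20, giving x = 5.

5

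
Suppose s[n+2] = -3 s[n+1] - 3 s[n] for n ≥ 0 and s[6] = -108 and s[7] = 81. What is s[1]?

-3

Rearranging, s[n-2] = (s[n] + 3 s[n-1]) / -3.
s[5] = (81 + 3·(-108)) / -3 = -243/-3 = 81
s[4] = (-108 + 3·81) / -3 = 135/-3 = -45
s[3] = (81 + 3·(-45)) / -3 = -54/-3 = 18
s[2] = (-45 + 3·18) / -3 = 9/-3 = -3
s[1] = (18 + 3·(-3)) / -3 = 9/-3 = -3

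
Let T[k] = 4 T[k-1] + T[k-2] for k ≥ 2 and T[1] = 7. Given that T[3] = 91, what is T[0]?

Let T[0] = x.
T[2] = 28 + x
T[3] = 119 + 4x
So 119 + 4x = 91, giving x = -7.

-7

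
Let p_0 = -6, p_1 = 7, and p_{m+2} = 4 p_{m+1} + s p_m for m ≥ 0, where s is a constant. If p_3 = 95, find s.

p_2 = 28 - 6s
p_3 = 112 - 17s
So 112 - 17s = 95, giving s = 1.

1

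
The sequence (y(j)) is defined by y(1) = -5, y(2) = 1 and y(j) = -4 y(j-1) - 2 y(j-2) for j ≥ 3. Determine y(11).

y(3) = -4·1 - 2·(-5) = 6
y(4) = -4·6 - 2·1 = -26
y(5) = -4·(-26) - 2·6 = 92
y(6) = -4·92 - 2·(-26) = -316
y(7) = -4·(-316) - 2·92 = 1080
y(8) = -4·1080 - 2·(-316) = -3688
y(9) = -4·(-3688) - 2·1080 = 12592
y(10) = -4·12592 - 2·(-3688) = -42992
y(11) = -4·(-42992) - 2·12592 = 146784

146784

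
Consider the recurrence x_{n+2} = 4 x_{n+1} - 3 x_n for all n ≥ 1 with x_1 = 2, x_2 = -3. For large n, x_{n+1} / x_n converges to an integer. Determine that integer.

3

The characteristic equation is r^2 - 4r + 3 = 0, which factors as (r - 3)(r - 1) = 0.
So the roots are 3 and 1. Since |3| > |1| and the coefficient of 3^n is non-zero, the ratio tends to 3.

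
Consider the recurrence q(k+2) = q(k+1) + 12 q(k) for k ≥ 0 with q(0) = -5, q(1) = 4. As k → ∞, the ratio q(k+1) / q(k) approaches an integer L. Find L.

4

The characteristic equation is r^2 - r - 12 = 0, which factors as (r - 4)(r + 3) = 0.
So the roots are 4 and -3. Since |4| > |-3| and the coefficient of 4^k is non-zero, the ratio tends to 4.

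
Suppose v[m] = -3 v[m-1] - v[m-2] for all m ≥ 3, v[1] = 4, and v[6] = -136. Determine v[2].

-4

Let v[2] = x.
v[3] = -4 - 3x
v[4] = 12 + 8x
v[5] = -32 - 21x
v[6] = 84 + 55x
So 84 + 55x = -136, giving x = -4.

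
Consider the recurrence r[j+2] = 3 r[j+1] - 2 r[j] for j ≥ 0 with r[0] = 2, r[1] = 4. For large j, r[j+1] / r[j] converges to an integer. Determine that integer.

2

The characteristic equation is r^2 - 3r + 2 = 0, which factors as (r - 2)(r - 1) = 0.
So the roots are 2 and 1. Since |2| > |1| and the coefficient of 2^j is non-zero, the ratio tends to 2.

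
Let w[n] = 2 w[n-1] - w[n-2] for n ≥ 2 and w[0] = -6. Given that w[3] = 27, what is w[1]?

5

Let w[1] = v.
w[2] = 6 + 2v
w[3] = 12 + 3v
So 12 + 3v = 27, giving v = 5.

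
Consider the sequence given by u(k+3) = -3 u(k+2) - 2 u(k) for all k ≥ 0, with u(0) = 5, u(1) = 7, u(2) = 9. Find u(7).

u(3) = -3*9 - 2*5 = -37
u(4) = -3*(-37) - 2*7 = 97
u(5) = -3*97 - 2*9 = -309
u(6) = -3*(-309) - 2*(-37) = 1001
u(7) = -3*1001 - 2*97 = -3197

-3197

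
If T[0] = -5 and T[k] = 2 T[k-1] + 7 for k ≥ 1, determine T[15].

The fixed point is 7/(1 - 2) = -7, so T[k] + 7 = 2(T[k-1] + 7).
Hence T[k] = 2·2^k - 7.
T[15] = 2·2^{15} - 7 = 2·32768 - 7 = 65529.

65529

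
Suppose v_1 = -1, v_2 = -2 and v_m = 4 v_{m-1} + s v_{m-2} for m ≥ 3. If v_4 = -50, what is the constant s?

v_3 = -8 - s
v_4 = -32 - 6s
So -32 - 6s = -50, giving s = 3.

3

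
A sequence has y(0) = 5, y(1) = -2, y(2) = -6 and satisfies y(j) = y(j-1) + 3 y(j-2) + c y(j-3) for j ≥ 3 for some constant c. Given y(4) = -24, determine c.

2

y(3) = -12 + 5c
y(4) = -30 + 3c
So -30 + 3c = -24, giving c = 2.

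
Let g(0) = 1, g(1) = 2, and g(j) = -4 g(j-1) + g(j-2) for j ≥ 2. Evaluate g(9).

g(2) = -4(2) + 1 = -7
g(3) = -4(-7) + 2 = 30
g(4) = -4(30) + (-7) = -127
g(5) = -4(-127) + 30 = 538
g(6) = -4(538) + (-127) = -2279
g(7) = -4(-2279) + 538 = 9654
g(8) = -4(9654) + (-2279) = -40895
g(9) = -4(-40895) + 9654 = 173234

173234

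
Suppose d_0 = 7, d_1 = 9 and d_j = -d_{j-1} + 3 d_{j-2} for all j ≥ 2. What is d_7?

33

d_2 = -9 + 3·7 = 12
d_3 = -12 + 3·9 = 15
d_4 = -15 + 3·12 = 21
d_5 = -21 + 3·15 = 24
d_6 = -24 + 3·21 = 39
d_7 = -39 + 3·24 = 33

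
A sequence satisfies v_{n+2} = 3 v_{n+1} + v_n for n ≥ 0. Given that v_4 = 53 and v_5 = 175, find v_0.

Rearranging, v_{n-2} = v_n - 3 v_{n-1}.
v_3 = 175 - 3(53) = 16
v_2 = 53 - 3(16) = 5
v_1 = 16 - 3(5) = 1
v_0 = 5 - 3(1) = 2

2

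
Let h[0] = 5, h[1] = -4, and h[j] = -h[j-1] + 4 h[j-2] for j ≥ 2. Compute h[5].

-296

h[2] = -(-4) + 4*5 = 24
h[3] = -24 + 4*(-4) = -40
h[4] = -(-40) + 4*24 = 136
h[5] = -136 + 4*(-40) = -296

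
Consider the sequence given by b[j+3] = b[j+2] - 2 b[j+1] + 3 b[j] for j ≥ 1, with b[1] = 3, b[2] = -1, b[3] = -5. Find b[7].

b[4] = (-5) - 2(-1) + 3(3) = 6
b[5] = 6 - 2(-5) + 3(-1) = 13
b[6] = 13 - 2(6) + 3(-5) = -14
b[7] = (-14) - 2(13) + 3(6) = -22

-22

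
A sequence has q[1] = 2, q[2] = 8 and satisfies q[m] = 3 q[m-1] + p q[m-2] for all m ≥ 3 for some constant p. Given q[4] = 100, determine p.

q[3] = 24 + 2p
q[4] = 72 + 14p
So 72 + 14p = 100, giving p = 2.

2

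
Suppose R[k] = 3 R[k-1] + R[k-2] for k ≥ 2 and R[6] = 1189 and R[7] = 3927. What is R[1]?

3

Rearranging, R[k-2] = R[k] - 3 R[k-1].
R[5] = 3927 - 3(1189) = 360
R[4] = 1189 - 3(360) = 109
R[3] = 360 - 3(109) = 33
R[2] = 109 - 3(33) = 10
R[1] = 33 - 3(10) = 3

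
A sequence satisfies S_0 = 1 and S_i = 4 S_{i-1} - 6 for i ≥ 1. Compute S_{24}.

-281474976710654

The fixed point is -6/(1 - 4) = 2, so S_i - 2 = 4(S_{i-1} - 2).
Hence S_i = -1·4^i + 2.
S_{24} = -1·4^{24} + 2 = -1·281474976710656 + 2 = -281474976710654.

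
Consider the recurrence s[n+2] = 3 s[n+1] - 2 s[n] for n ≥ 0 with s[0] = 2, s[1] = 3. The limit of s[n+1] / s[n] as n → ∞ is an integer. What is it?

2

The characteristic equation is r^2 - 3r + 2 = 0, which factors as (r - 2)(r - 1) = 0.
So the roots are 2 and 1. Since |2| > |1| and the coefficient of 2^n is non-zero, the ratio tends to 2.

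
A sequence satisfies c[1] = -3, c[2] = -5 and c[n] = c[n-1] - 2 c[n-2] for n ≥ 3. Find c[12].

c[3] = (-5) - 2(-3) = 1
c[4] = 1 - 2(-5) = 11
c[5] = 11 - 2(1) = 9
c[6] = 9 - 2(11) = -13
c[7] = (-13) - 2(9) = -31
c[8] = (-31) - 2(-13) = -5
c[9] = (-5) - 2(-31) = 57
c[10] = 57 - 2(-5) = 67
c[11] = 67 - 2(57) = -47
c[12] = (-47) - 2(67) = -181

-181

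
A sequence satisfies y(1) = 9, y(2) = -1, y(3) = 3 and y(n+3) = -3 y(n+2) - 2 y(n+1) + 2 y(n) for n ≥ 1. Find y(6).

107

y(4) = -3·3 - 2·(-1) + 2·9 = 11
y(5) = -3·11 - 2·3 + 2·(-1) = -41
y(6) = -3·(-41) - 2·11 + 2·3 = 107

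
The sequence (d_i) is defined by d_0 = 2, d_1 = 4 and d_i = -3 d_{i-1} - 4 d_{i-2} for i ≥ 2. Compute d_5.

-20

d_2 = -3(4) - 4(2) = -20
d_3 = -3(-20) - 4(4) = 44
d_4 = -3(44) - 4(-20) = -52
d_5 = -3(-52) - 4(44) = -20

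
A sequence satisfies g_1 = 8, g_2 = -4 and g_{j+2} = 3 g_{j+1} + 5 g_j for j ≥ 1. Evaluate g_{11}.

g_3 = 3·(-4) + 5·8 = 28
g_4 = 3·28 + 5·(-4) = 64
g_5 = 3·64 + 5·28 = 332
g_6 = 3·332 + 5·64 = 1316
g_7 = 3·1316 + 5·332 = 5608
g_8 = 3·5608 + 5·1316 = 23404
g_9 = 3·23404 + 5·5608 = 98252
g_{10} = 3·98252 + 5·23404 = 411776
g_{11} = 3·411776 + 5·98252 = 1726588

1726588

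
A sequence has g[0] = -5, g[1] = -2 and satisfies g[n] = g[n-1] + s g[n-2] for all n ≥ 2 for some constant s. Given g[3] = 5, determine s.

g[2] = -2 - 5s
g[3] = -2 - 7s
So -2 - 7s = 5, giving s = -1.

-1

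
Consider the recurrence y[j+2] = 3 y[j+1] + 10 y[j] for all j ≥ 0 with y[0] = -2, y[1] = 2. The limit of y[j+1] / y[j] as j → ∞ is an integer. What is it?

5

The characteristic equation is r^2 - 3r - 10 = 0, which factors as (r - 5)(r + 2) = 0.
So the roots are 5 and -2. Since |5| > |-2| and the coefficient of 5^j is non-zero, the ratio tends to 5.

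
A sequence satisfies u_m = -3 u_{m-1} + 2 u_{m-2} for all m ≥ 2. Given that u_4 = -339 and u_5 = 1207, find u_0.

Rearranging, u_{m-2} = (u_m + 3 u_{m-1}) / 2.
u_3 = (1207 + 3*(-339)) / 2 = 190/2 = 95
u_2 = (-339 + 3*95) / 2 = -54/2 = -27
u_1 = (95 + 3*(-27)) / 2 = 14/2 = 7
u_0 = (-27 + 3*7) / 2 = -6/2 = -3

-3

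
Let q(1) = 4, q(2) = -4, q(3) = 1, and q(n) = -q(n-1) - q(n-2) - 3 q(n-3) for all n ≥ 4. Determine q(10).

-84

q(4) = -1 - (-4) - 3(4) = -9
q(5) = -(-9) - 1 - 3(-4) = 20
q(6) = -20 - (-9) - 3(1) = -14
q(7) = -(-14) - 20 - 3(-9) = 21
q(8) = -21 - (-14) - 3(20) = -67
q(9) = -(-67) - 21 - 3(-14) = 88
q(10) = -88 - (-67) - 3(21) = -84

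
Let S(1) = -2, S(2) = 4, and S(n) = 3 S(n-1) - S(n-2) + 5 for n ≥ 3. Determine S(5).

S(3) = 3(4) - (-2) + 5 = 19
S(4) = 3(19) - 4 + 5 = 58
S(5) = 3(58) - 19 + 5 = 160

160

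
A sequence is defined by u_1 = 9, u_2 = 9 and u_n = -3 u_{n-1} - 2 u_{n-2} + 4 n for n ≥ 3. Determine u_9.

u_3 = -3(9) - 2(9) + 12 = -33
u_4 = -3(-33) - 2(9) + 16 = 97
u_5 = -3(97) - 2(-33) + 20 = -205
u_6 = -3(-205) - 2(97) + 24 = 445
u_7 = -3(445) - 2(-205) + 28 = -897
u_8 = -3(-897) - 2(445) + 32 = 1833
u_9 = -3(1833) - 2(-897) + 36 = -3669

-3669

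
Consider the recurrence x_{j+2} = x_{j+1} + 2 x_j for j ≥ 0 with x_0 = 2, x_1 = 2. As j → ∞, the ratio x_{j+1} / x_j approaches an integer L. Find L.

2

The characteristic equation is r^2 - r - 2 = 0, which factors as (r - 2)(r + 1) = 0.
So the roots are 2 and -1. Since |2| > |-1| and the coefficient of 2^j is non-zero, the ratio tends to 2.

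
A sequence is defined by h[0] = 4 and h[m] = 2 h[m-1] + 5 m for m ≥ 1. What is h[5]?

h[1] = 2(4) + 5 = 13
h[2] = 2(13) + 10 = 36
h[3] = 2(36) + 15 = 87
h[4] = 2(87) + 20 = 194
h[5] = 2(194) + 25 = 413

413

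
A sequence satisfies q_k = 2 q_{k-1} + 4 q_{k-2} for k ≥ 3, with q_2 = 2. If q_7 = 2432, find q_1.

Let q_1 = z.
q_3 = 4 + 4z
q_4 = 16 + 8z
q_5 = 48 + 32z
q_6 = 160 + 96z
q_7 = 512 + 320z
So 512 + 320z = 2432, giving z = 6.

6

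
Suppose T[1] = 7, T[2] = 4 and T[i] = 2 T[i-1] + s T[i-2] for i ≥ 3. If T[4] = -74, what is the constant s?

T[3] = 8 + 7s
T[4] = 16 + 18s
So 16 + 18s = -74, giving s = -5.

-5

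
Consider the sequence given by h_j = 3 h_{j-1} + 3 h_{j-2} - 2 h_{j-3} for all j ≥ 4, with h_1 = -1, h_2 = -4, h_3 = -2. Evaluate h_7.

h_4 = 3(-2) + 3(-4) - 2(-1) = -16
h_5 = 3(-16) + 3(-2) - 2(-4) = -46
h_6 = 3(-46) + 3(-16) - 2(-2) = -182
h_7 = 3(-182) + 3(-46) - 2(-16) = -652

-652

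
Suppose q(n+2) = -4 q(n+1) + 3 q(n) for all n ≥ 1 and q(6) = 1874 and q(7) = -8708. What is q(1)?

-4

Rearranging, q(n-2) = (q(n) + 4 q(n-1)) / 3.
q(5) = (-8708 + 4·1874) / 3 = -1212/3 = -404
q(4) = (1874 + 4·(-404)) / 3 = 258/3 = 86
q(3) = (-404 + 4·86) / 3 = -60/3 = -20
q(2) = (86 + 4·(-20)) / 3 = 6/3 = 2
q(1) = (-20 + 4·2) / 3 = -12/3 = -4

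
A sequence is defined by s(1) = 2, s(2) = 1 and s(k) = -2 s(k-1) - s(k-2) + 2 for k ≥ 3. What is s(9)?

-14

s(3) = -2(1) - 2 + 2 = -2
s(4) = -2(-2) - 1 + 2 = 5
s(5) = -2(5) - (-2) + 2 = -6
s(6) = -2(-6) - 5 + 2 = 9
s(7) = -2(9) - (-6) + 2 = -10
s(8) = -2(-10) - 9 + 2 = 13
s(9) = -2(13) - (-10) + 2 = -14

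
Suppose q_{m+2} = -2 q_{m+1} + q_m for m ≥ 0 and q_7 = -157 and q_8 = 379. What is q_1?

Rearranging, q_{m-2} = q_m + 2 q_{m-1}.
q_6 = 379 + 2·(-157) = 65
q_5 = -157 + 2·65 = -27
q_4 = 65 + 2·(-27) = 11
q_3 = -27 + 2·11 = -5
q_2 = 11 + 2·(-5) = 1
q_1 = -5 + 2·1 = -3

-3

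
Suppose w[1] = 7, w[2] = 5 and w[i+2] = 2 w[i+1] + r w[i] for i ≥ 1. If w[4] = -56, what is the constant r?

-4

w[3] = 10 + 7r
w[4] = 20 + 19r
So 20 + 19r = -56, giving r = -4.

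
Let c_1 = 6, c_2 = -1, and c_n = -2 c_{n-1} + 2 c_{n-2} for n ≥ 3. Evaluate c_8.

-1768

c_3 = -2(-1) + 2(6) = 14
c_4 = -2(14) + 2(-1) = -30
c_5 = -2(-30) + 2(14) = 88
c_6 = -2(88) + 2(-30) = -236
c_7 = -2(-236) + 2(88) = 648
c_8 = -2(648) + 2(-236) = -1768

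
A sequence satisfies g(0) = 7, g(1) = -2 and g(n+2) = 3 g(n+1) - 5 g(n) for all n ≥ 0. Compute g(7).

g(2) = 3(-2) - 5(7) = -41
g(3) = 3(-41) - 5(-2) = -113
g(4) = 3(-113) - 5(-41) = -134
g(5) = 3(-134) - 5(-113) = 163
g(6) = 3(163) - 5(-134) = 1159
g(7) = 3(1159) - 5(163) = 2662

2662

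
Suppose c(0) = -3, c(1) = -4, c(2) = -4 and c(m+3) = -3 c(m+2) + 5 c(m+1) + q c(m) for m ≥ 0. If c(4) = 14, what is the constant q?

c(3) = -8 - 3q
c(4) = 4 + 5q
So 4 + 5q = 14, giving q = 2.

2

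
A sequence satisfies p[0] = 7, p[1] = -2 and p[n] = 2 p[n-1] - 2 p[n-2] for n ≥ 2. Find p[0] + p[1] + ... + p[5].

p[2] = 2(-2) - 2(7) = -18
p[3] = 2(-18) - 2(-2) = -32
p[4] = 2(-32) - 2(-18) = -28
p[5] = 2(-28) - 2(-32) = 8
Sum = 7 + (-2) + (-18) + (-32) + (-28) + 8 = -65

-65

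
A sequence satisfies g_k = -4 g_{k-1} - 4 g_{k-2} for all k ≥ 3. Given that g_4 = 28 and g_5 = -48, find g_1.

-5

Rearranging, g_{k-2} = (g_k + 4 g_{k-1}) / -4.
g_3 = (-48 + 4(28)) / -4 = 64/-4 = -16
g_2 = (28 + 4(-16)) / -4 = -36/-4 = 9
g_1 = (-16 + 4(9)) / -4 = 20/-4 = -5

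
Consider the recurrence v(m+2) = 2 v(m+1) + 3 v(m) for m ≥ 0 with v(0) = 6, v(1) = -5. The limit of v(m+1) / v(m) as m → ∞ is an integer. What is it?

3

The characteristic equation is r^2 - 2r - 3 = 0, which factors as (r - 3)(r + 1) = 0.
So the roots are 3 and -1. Since |3| > |-1| and the coefficient of 3^m is non-zero, the ratio tends to 3.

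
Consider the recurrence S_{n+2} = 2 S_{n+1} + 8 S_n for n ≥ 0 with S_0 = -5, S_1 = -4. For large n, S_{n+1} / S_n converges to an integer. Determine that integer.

4

The characteristic equation is r^2 - 2r - 8 = 0, which factors as (r - 4)(r + 2) = 0.
So the roots are 4 and -2. Since |4| > |-2| and the coefficient of 4^n is non-zero, the ratio tends to 4.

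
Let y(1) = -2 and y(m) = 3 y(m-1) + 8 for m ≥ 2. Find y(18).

The fixed point is 8/(1 - 3) = -4, so y(m) + 4 = 3(y(m-1) + 4).
Hence y(m) = 2·3^{m-1} - 4.
y(18) = 2·3^{17} - 4 = 2·129140163 - 4 = 258280322.

258280322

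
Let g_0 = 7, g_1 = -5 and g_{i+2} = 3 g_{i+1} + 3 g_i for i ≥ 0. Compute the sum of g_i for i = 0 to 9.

25859

g_2 = 3*(-5) + 3*7 = 6
g_3 = 3*6 + 3*(-5) = 3
g_4 = 3*3 + 3*6 = 27
g_5 = 3*27 + 3*3 = 90
g_6 = 3*90 + 3*27 = 351
g_7 = 3*351 + 3*90 = 1323
g_8 = 3*1323 + 3*351 = 5022
g_9 = 3*5022 + 3*1323 = 19035
Sum = 7 + (-5) + 6 + 3 + 27 + 90 + 351 + 1323 + 5022 + 19035 = 25859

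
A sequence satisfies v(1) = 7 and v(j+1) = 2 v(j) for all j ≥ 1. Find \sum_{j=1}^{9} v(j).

3577

v(2) = 2·7 = 14
v(3) = 2·14 = 28
v(4) = 2·28 = 56
v(5) = 2·56 = 112
v(6) = 2·112 = 224
v(7) = 2·224 = 448
v(8) = 2·448 = 896
v(9) = 2·896 = 1792
Sum = 7 + 14 + 28 + 56 + 112 + 224 + 448 + 896 + 1792 = 3577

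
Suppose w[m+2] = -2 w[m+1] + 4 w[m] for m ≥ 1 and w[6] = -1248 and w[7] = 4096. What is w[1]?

Rearranging, w[m-2] = (w[m] + 2 w[m-1]) / 4.
w[5] = (4096 + 2*(-1248)) / 4 = 1600/4 = 400
w[4] = (-1248 + 2*400) / 4 = -448/4 = -112
w[3] = (400 + 2*(-112)) / 4 = 176/4 = 44
w[2] = (-112 + 2*44) / 4 = -24/4 = -6
w[1] = (44 + 2*(-6)) / 4 = 32/4 = 8

8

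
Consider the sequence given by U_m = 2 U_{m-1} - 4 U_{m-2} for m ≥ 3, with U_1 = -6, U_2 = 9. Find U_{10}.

U_3 = 2·9 - 4·(-6) = 42
U_4 = 2·42 - 4·9 = 48
U_5 = 2·48 - 4·42 = -72
U_6 = 2·(-72) - 4·48 = -336
U_7 = 2·(-336) - 4·(-72) = -384
U_8 = 2·(-384) - 4·(-336) = 576
U_9 = 2·576 - 4·(-384) = 2688
U_{10} = 2·2688 - 4·576 = 3072

3072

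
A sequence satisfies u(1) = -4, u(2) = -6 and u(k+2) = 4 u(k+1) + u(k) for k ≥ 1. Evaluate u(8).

u(3) = 4(-6) + (-4) = -28
u(4) = 4(-28) + (-6) = -118
u(5) = 4(-118) + (-28) = -500
u(6) = 4(-500) + (-118) = -2118
u(7) = 4(-2118) + (-500) = -8972
u(8) = 4(-8972) + (-2118) = -38006

-38006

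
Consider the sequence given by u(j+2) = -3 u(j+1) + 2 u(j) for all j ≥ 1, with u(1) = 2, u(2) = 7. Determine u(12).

1667081

u(3) = -3(7) + 2(2) = -17
u(4) = -3(-17) + 2(7) = 65
u(5) = -3(65) + 2(-17) = -229
u(6) = -3(-229) + 2(65) = 817
u(7) = -3(817) + 2(-229) = -2909
u(8) = -3(-2909) + 2(817) = 10361
u(9) = -3(10361) + 2(-2909) = -36901
u(10) = -3(-36901) + 2(10361) = 131425
u(11) = -3(131425) + 2(-36901) = -468077
u(12) = -3(-468077) + 2(131425) = 1667081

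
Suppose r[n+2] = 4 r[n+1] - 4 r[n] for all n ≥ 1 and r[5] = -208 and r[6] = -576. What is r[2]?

4

Rearranging, r[n-2] = (r[n] - 4 r[n-1]) / -4.
r[4] = (-576 - 4*(-208)) / -4 = 256/-4 = -64
r[3] = (-208 - 4*(-64)) / -4 = 48/-4 = -12
r[2] = (-64 - 4*(-12)) / -4 = -16/-4 = 4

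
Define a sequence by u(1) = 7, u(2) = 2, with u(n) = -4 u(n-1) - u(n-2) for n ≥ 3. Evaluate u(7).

u(3) = -4(2) - 7 = -15
u(4) = -4(-15) - 2 = 58
u(5) = -4(58) - (-15) = -217
u(6) = -4(-217) - 58 = 810
u(7) = -4(810) - (-217) = -3023

-3023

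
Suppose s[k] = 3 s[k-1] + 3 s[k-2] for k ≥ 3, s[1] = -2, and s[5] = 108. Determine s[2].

4

Let s[2] = y.
s[3] = -6 + 3y
s[4] = -18 + 12y
s[5] = -72 + 45y
So -72 + 45y = 108, giving y = 4.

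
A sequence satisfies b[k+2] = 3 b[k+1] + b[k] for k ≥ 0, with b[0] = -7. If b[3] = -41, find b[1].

-2

Let b[1] = x.
b[2] = -7 + 3x
b[3] = -21 + 10x
So -21 + 10x = -41, giving x = -2.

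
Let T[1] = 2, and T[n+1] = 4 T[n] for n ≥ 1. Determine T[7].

8192

T[2] = 4·2 = 8
T[3] = 4·8 = 32
T[4] = 4·32 = 128
T[5] = 4·128 = 512
T[6] = 4·512 = 2048
T[7] = 4·2048 = 8192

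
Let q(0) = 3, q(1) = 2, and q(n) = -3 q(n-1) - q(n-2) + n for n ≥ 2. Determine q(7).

q(2) = -3*2 - 3 + 2 = -7
q(3) = -3*(-7) - 2 + 3 = 22
q(4) = -3*22 - (-7) + 4 = -55
q(5) = -3*(-55) - 22 + 5 = 148
q(6) = -3*148 - (-55) + 6 = -383
q(7) = -3*(-383) - 148 + 7 = 1008

1008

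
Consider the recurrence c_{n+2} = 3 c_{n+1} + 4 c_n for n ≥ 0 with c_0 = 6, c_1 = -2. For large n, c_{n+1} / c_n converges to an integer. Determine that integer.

The characteristic equation is r^2 - 3r - 4 = 0, which factors as (r - 4)(r + 1) = 0.
So the roots are 4 and -1. Since |4| > |-1| and the coefficient of 4^n is non-zero, the ratio tends to 4.

4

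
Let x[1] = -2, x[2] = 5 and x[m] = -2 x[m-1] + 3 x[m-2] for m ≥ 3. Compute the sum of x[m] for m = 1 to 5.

-108

x[3] = -2*5 + 3*(-2) = -16
x[4] = -2*(-16) + 3*5 = 47
x[5] = -2*47 + 3*(-16) = -142
Sum = (-2) + 5 + (-16) + 47 + (-142) = -108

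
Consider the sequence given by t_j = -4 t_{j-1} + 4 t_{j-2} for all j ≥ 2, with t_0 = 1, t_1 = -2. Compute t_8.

147712

t_2 = -4·(-2) + 4·1 = 12
t_3 = -4·12 + 4·(-2) = -56
t_4 = -4·(-56) + 4·12 = 272
t_5 = -4·272 + 4·(-56) = -1312
t_6 = -4·(-1312) + 4·272 = 6336
t_7 = -4·6336 + 4·(-1312) = -30592
t_8 = -4·(-30592) + 4·6336 = 147712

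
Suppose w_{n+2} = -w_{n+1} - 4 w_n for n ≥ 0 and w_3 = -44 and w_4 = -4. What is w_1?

Rearranging, w_{n-2} = (w_n + w_{n-1}) / -4.
w_2 = (-4 + (-44)) / -4 = -48/-4 = 12
w_1 = (-44 + 12) / -4 = -32/-4 = 8

8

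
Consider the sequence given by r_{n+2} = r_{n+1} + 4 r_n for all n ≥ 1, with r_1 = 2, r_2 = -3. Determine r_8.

r_3 = (-3) + 4(2) = 5
r_4 = 5 + 4(-3) = -7
r_5 = (-7) + 4(5) = 13
r_6 = 13 + 4(-7) = -15
r_7 = (-15) + 4(13) = 37
r_8 = 37 + 4(-15) = -23

-23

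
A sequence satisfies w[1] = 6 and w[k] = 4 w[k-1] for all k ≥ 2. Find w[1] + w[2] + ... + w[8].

131070

w[2] = 4*6 = 24
w[3] = 4*24 = 96
w[4] = 4*96 = 384
w[5] = 4*384 = 1536
w[6] = 4*1536 = 6144
w[7] = 4*6144 = 24576
w[8] = 4*24576 = 98304
Sum = 6 + 24 + 96 + 384 + 1536 + 6144 + 24576 + 98304 = 131070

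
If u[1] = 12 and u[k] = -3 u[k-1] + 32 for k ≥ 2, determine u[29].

91507169819852

The fixed point is 32/(1 + 3) = 8, so u[k] - 8 = -3(u[k-1] - 8).
Hence u[k] = 4·(-3)^{k-1} + 8.
u[29] = 4·(-3)^{28} + 8 = 4·22876792454961 + 8 = 91507169819852.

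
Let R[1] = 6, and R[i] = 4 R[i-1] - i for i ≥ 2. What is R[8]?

R[2] = 4*6 - 2 = 22
R[3] = 4*22 - 3 = 85
R[4] = 4*85 - 4 = 336
R[5] = 4*336 - 5 = 1339
R[6] = 4*1339 - 6 = 5350
R[7] = 4*5350 - 7 = 21393
R[8] = 4*21393 - 8 = 85564

85564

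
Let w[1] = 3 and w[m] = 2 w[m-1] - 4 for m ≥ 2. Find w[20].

-524284

The fixed point is -4/(1 - 2) = 4, so w[m] - 4 = 2(w[m-1] - 4).
Hence w[m] = -1·2^{m-1} + 4.
w[20] = -1·2^{19} + 4 = -1·524288 + 4 = -524284.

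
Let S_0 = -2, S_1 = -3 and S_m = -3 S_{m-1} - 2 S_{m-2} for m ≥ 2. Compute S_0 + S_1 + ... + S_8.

S_2 = -3·(-3) - 2·(-2) = 13
S_3 = -3·13 - 2·(-3) = -33
S_4 = -3·(-33) - 2·13 = 73
S_5 = -3·73 - 2·(-33) = -153
S_6 = -3·(-153) - 2·73 = 313
S_7 = -3·313 - 2·(-153) = -633
S_8 = -3·(-633) - 2·313 = 1273
Sum = (-2) + (-3) + 13 + (-33) + 73 + (-153) + 313 + (-633) + 1273 = 848

848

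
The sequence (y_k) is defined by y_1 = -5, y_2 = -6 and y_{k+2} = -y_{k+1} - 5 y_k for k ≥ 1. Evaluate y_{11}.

-434

y_3 = -(-6) - 5*(-5) = 31
y_4 = -31 - 5*(-6) = -1
y_5 = -(-1) - 5*31 = -154
y_6 = -(-154) - 5*(-1) = 159
y_7 = -159 - 5*(-154) = 611
y_8 = -611 - 5*159 = -1406
y_9 = -(-1406) - 5*611 = -1649
y_{10} = -(-1649) - 5*(-1406) = 8679
y_{11} = -8679 - 5*(-1649) = -434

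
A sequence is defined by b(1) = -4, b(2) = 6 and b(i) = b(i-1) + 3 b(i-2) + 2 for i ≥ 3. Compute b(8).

b(3) = 6 + 3·(-4) + 2 = -4
b(4) = (-4) + 3·6 + 2 = 16
b(5) = 16 + 3·(-4) + 2 = 6
b(6) = 6 + 3·16 + 2 = 56
b(7) = 56 + 3·6 + 2 = 76
b(8) = 76 + 3·56 + 2 = 246

246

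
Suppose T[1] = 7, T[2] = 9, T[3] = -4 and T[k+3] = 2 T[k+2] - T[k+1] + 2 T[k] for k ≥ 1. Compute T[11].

T[4] = 2(-4) - 9 + 2(7) = -3
T[5] = 2(-3) - (-4) + 2(9) = 16
T[6] = 2(16) - (-3) + 2(-4) = 27
T[7] = 2(27) - 16 + 2(-3) = 32
T[8] = 2(32) - 27 + 2(16) = 69
T[9] = 2(69) - 32 + 2(27) = 160
T[10] = 2(160) - 69 + 2(32) = 315
T[11] = 2(315) - 160 + 2(69) = 608

608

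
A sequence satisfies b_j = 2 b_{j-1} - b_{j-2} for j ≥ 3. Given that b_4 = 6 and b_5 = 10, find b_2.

-2

Rearranging, b_{j-2} = -(b_j - 2 b_{j-1}).
b_3 = -(10 - 2(6)) = 2
b_2 = -(6 - 2(2)) = -2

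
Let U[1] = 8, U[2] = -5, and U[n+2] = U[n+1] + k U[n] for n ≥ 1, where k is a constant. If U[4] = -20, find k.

U[3] = -5 + 8k
U[4] = -5 + 3k
So -5 + 3k = -20, giving k = -5.

-5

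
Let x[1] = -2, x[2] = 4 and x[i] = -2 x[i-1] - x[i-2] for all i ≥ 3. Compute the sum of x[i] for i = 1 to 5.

x[3] = -2*4 - (-2) = -6
x[4] = -2*(-6) - 4 = 8
x[5] = -2*8 - (-6) = -10
Sum = (-2) + 4 + (-6) + 8 + (-10) = -6

-6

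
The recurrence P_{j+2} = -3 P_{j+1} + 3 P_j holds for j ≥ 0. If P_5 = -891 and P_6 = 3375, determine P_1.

Rearranging, P_{j-2} = (P_j + 3 P_{j-1}) / 3.
P_4 = (3375 + 3·(-891)) / 3 = 702/3 = 234
P_3 = (-891 + 3·234) / 3 = -189/3 = -63
P_2 = (234 + 3·(-63)) / 3 = 45/3 = 15
P_1 = (-63 + 3·15) / 3 = -18/3 = -6

-6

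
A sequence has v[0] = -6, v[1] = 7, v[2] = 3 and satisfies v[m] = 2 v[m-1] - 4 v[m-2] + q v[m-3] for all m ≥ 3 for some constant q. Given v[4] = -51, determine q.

v[3] = -22 - 6q
v[4] = -56 - 5q
So -56 - 5q = -51, giving q = -1.

-1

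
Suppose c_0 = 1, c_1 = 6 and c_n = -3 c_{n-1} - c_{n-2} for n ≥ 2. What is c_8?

-6299

c_2 = -3*6 - 1 = -19
c_3 = -3*(-19) - 6 = 51
c_4 = -3*51 - (-19) = -134
c_5 = -3*(-134) - 51 = 351
c_6 = -3*351 - (-134) = -919
c_7 = -3*(-919) - 351 = 2406
c_8 = -3*2406 - (-919) = -6299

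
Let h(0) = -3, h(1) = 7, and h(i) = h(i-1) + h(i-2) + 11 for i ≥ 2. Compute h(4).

h(2) = 7 + (-3) + 11 = 15
h(3) = 15 + 7 + 11 = 33
h(4) = 33 + 15 + 11 = 59

59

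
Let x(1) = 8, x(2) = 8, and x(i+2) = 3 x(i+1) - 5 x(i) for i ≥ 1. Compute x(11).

-18616

x(3) = 3·8 - 5·8 = -16
x(4) = 3·(-16) - 5·8 = -88
x(5) = 3·(-88) - 5·(-16) = -184
x(6) = 3·(-184) - 5·(-88) = -112
x(7) = 3·(-112) - 5·(-184) = 584
x(8) = 3·584 - 5·(-112) = 2312
x(9) = 3·2312 - 5·584 = 4016
x(10) = 3·4016 - 5·2312 = 488
x(11) = 3·488 - 5·4016 = -18616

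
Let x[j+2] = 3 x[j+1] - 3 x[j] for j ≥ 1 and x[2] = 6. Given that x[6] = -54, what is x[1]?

4

Let x[1] = z.
x[3] = 18 - 3z
x[4] = 36 - 9z
x[5] = 54 - 18z
x[6] = 54 - 27z
So 54 - 27z = -54, giving z = 4.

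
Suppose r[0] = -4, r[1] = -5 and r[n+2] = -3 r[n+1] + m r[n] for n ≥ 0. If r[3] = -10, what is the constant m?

5

r[2] = 15 - 4m
r[3] = -45 + 7m
So -45 + 7m = -10, giving m = 5.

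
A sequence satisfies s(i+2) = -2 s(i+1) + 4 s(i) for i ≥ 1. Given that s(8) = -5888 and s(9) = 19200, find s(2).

Rearranging, s(i-2) = (s(i) + 2 s(i-1)) / 4.
s(7) = (19200 + 2(-5888)) / 4 = 7424/4 = 1856
s(6) = (-5888 + 2(1856)) / 4 = -2176/4 = -544
s(5) = (1856 + 2(-544)) / 4 = 768/4 = 192
s(4) = (-544 + 2(192)) / 4 = -160/4 = -40
s(3) = (192 + 2(-40)) / 4 = 112/4 = 28
s(2) = (-40 + 2(28)) / 4 = 16/4 = 4

4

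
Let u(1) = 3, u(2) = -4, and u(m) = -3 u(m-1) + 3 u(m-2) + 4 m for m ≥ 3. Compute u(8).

-21364

u(3) = -3·(-4) + 3·3 + 12 = 33
u(4) = -3·33 + 3·(-4) + 16 = -95
u(5) = -3·(-95) + 3·33 + 20 = 404
u(6) = -3·404 + 3·(-95) + 24 = -1473
u(7) = -3·(-1473) + 3·404 + 28 = 5659
u(8) = -3·5659 + 3·(-1473) + 32 = -21364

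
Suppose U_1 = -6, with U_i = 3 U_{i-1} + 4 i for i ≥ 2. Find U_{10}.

-19706

U_2 = 3*(-6) + 8 = -10
U_3 = 3*(-10) + 12 = -18
U_4 = 3*(-18) + 16 = -38
U_5 = 3*(-38) + 20 = -94
U_6 = 3*(-94) + 24 = -258
U_7 = 3*(-258) + 28 = -746
U_8 = 3*(-746) + 32 = -2206
U_9 = 3*(-2206) + 36 = -6582
U_{10} = 3*(-6582) + 40 = -19706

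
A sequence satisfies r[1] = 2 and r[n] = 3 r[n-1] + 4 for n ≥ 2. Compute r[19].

The fixed point is 4/(1 - 3) = -2, so r[n] + 2 = 3(r[n-1] + 2).
Hence r[n] = 4·3^{n-1} - 2.
r[19] = 4·3^{18} - 2 = 4·387420489 - 2 = 1549681954.

1549681954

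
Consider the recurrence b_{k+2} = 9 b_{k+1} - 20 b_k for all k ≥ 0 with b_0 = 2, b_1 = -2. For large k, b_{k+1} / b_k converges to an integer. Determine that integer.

5

The characteristic equation is r^2 - 9r + 20 = 0, which factors as (r - 5)(r - 4) = 0.
So the roots are 5 and 4. Since |5| > |4| and the coefficient of 5^k is non-zero, the ratio tends to 5.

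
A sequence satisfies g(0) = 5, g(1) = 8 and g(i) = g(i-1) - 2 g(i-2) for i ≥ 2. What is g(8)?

g(2) = 8 - 2*5 = -2
g(3) = (-2) - 2*8 = -18
g(4) = (-18) - 2*(-2) = -14
g(5) = (-14) - 2*(-18) = 22
g(6) = 22 - 2*(-14) = 50
g(7) = 50 - 2*22 = 6
g(8) = 6 - 2*50 = -94

-94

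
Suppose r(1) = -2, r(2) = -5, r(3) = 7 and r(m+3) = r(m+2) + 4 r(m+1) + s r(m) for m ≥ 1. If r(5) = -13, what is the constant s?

4

r(4) = -13 - 2s
r(5) = 15 - 7s
So 15 - 7s = -13, giving s = 4.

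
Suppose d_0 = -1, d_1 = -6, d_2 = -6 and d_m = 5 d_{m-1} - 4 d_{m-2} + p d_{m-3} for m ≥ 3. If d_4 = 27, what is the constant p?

d_3 = -6 - p
d_4 = -6 - 11p
So -6 - 11p = 27, giving p = -3.

-3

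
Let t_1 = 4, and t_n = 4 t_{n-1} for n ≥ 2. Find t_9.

t_2 = 4·4 = 16
t_3 = 4·16 = 64
t_4 = 4·64 = 256
t_5 = 4·256 = 1024
t_6 = 4·1024 = 4096
t_7 = 4·4096 = 16384
t_8 = 4·16384 = 65536
t_9 = 4·65536 = 262144

262144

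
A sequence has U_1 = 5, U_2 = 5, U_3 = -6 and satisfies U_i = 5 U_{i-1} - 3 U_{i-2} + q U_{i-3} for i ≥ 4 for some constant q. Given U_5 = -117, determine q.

U_4 = -45 + 5q
U_5 = -207 + 30q
So -207 + 30q = -117, giving q = 3.

3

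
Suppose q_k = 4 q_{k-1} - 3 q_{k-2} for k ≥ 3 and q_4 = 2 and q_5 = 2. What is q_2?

2

Rearranging, q_{k-2} = (q_k - 4 q_{k-1}) / -3.
q_3 = (2 - 4*2) / -3 = -6/-3 = 2
q_2 = (2 - 4*2) / -3 = -6/-3 = 2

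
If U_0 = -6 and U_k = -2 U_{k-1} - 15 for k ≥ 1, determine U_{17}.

The fixed point is -15/(1 + 2) = -5, so U_k + 5 = -2(U_{k-1} + 5).
Hence U_k = -1·(-2)^k - 5.
U_{17} = -1·(-2)^{17} - 5 = -1·-131072 - 5 = 131067.

131067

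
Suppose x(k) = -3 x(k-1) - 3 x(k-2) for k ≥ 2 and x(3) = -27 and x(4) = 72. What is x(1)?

6

Rearranging, x(k-2) = (x(k) + 3 x(k-1)) / -3.
x(2) = (72 + 3*(-27)) / -3 = -9/-3 = 3
x(1) = (-27 + 3*3) / -3 = -18/-3 = 6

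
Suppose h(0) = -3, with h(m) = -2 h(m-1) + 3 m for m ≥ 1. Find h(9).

1887

h(1) = -2(-3) + 3 = 9
h(2) = -2(9) + 6 = -12
h(3) = -2(-12) + 9 = 33
h(4) = -2(33) + 12 = -54
h(5) = -2(-54) + 15 = 123
h(6) = -2(123) + 18 = -228
h(7) = -2(-228) + 21 = 477
h(8) = -2(477) + 24 = -930
h(9) = -2(-930) + 27 = 1887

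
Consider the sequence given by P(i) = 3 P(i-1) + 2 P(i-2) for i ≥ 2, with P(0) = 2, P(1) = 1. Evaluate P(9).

47479

P(2) = 3·1 + 2·2 = 7
P(3) = 3·7 + 2·1 = 23
P(4) = 3·23 + 2·7 = 83
P(5) = 3·83 + 2·23 = 295
P(6) = 3·295 + 2·83 = 1051
P(7) = 3·1051 + 2·295 = 3743
P(8) = 3·3743 + 2·1051 = 13331
P(9) = 3·13331 + 2·3743 = 47479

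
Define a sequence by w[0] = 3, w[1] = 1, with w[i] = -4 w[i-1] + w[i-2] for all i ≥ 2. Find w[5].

89

w[2] = -4(1) + 3 = -1
w[3] = -4(-1) + 1 = 5
w[4] = -4(5) + (-1) = -21
w[5] = -4(-21) + 5 = 89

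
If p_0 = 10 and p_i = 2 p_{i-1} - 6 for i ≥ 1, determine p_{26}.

The fixed point is -6/(1 - 2) = 6, so p_i - 6 = 2(p_{i-1} - 6).
Hence p_i = 4·2^i + 6.
p_{26} = 4·2^{26} + 6 = 4·67108864 + 6 = 268435462.

268435462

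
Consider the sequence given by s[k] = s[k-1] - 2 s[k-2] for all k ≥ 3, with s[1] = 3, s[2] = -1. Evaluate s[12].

s[3] = (-1) - 2*3 = -7
s[4] = (-7) - 2*(-1) = -5
s[5] = (-5) - 2*(-7) = 9
s[6] = 9 - 2*(-5) = 19
s[7] = 19 - 2*9 = 1
s[8] = 1 - 2*19 = -37
s[9] = (-37) - 2*1 = -39
s[10] = (-39) - 2*(-37) = 35
s[11] = 35 - 2*(-39) = 113
s[12] = 113 - 2*35 = 43

43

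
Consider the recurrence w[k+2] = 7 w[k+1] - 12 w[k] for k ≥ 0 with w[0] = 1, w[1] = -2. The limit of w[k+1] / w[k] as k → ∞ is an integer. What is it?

The characteristic equation is r^2 - 7r + 12 = 0, which factors as (r - 4)(r - 3) = 0.
So the roots are 4 and 3. Since |4| > |3| and the coefficient of 4^k is non-zero, the ratio tends to 4.

4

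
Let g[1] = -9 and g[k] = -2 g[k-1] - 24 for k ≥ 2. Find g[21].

-1048584

The fixed point is -24/(1 + 2) = -8, so g[k] + 8 = -2(g[k-1] + 8).
Hence g[k] = -1·(-2)^{k-1} - 8.
g[21] = -1·(-2)^{20} - 8 = -1·1048576 - 8 = -1048584.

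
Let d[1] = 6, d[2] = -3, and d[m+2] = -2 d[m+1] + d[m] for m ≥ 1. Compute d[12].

d[3] = -2(-3) + 6 = 12
d[4] = -2(12) + (-3) = -27
d[5] = -2(-27) + 12 = 66
d[6] = -2(66) + (-27) = -159
d[7] = -2(-159) + 66 = 384
d[8] = -2(384) + (-159) = -927
d[9] = -2(-927) + 384 = 2238
d[10] = -2(2238) + (-927) = -5403
d[11] = -2(-5403) + 2238 = 13044
d[12] = -2(13044) + (-5403) = -31491

-31491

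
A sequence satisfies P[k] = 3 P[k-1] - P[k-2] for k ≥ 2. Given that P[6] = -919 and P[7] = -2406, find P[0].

Rearranging, P[k-2] = -(P[k] - 3 P[k-1]).
P[5] = -(-2406 - 3*(-919)) = -351
P[4] = -(-919 - 3*(-351)) = -134
P[3] = -(-351 - 3*(-134)) = -51
P[2] = -(-134 - 3*(-51)) = -19
P[1] = -(-51 - 3*(-19)) = -6
P[0] = -(-19 - 3*(-6)) = 1

1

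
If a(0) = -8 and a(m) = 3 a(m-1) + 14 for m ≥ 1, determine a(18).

-387420496

The fixed point is 14/(1 - 3) = -7, so a(m) + 7 = 3(a(m-1) + 7).
Hence a(m) = -1·3^m - 7.
a(18) = -1·3^{18} - 7 = -1·387420489 - 7 = -387420496.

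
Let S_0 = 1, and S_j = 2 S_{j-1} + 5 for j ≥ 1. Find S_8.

S_1 = 2·1 + 5 = 7
S_2 = 2·7 + 5 = 19
S_3 = 2·19 + 5 = 43
S_4 = 2·43 + 5 = 91
S_5 = 2·91 + 5 = 187
S_6 = 2·187 + 5 = 379
S_7 = 2·379 + 5 = 763
S_8 = 2·763 + 5 = 1531

1531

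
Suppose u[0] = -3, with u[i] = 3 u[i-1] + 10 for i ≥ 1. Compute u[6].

1453

u[1] = 3(-3) + 10 = 1
u[2] = 3(1) + 10 = 13
u[3] = 3(13) + 10 = 49
u[4] = 3(49) + 10 = 157
u[5] = 3(157) + 10 = 481
u[6] = 3(481) + 10 = 1453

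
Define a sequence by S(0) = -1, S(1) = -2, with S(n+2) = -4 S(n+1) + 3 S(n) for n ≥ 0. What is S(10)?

1198613

S(2) = -4(-2) + 3(-1) = 5
S(3) = -4(5) + 3(-2) = -26
S(4) = -4(-26) + 3(5) = 119
S(5) = -4(119) + 3(-26) = -554
S(6) = -4(-554) + 3(119) = 2573
S(7) = -4(2573) + 3(-554) = -11954
S(8) = -4(-11954) + 3(2573) = 55535
S(9) = -4(55535) + 3(-11954) = -258002
S(10) = -4(-258002) + 3(55535) = 1198613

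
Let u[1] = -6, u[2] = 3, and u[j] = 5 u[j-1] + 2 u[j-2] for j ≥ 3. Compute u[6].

u[3] = 5(3) + 2(-6) = 3
u[4] = 5(3) + 2(3) = 21
u[5] = 5(21) + 2(3) = 111
u[6] = 5(111) + 2(21) = 597

597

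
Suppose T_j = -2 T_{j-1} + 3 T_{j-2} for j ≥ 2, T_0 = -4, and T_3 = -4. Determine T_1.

Let T_1 = w.
T_2 = -12 - 2w
T_3 = 24 + 7w
So 24 + 7w = -4, giving w = -4.

-4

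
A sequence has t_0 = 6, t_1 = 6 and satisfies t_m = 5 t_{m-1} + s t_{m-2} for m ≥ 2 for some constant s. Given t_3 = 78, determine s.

t_2 = 30 + 6s
t_3 = 150 + 36s
So 150 + 36s = 78, giving s = -2.

-2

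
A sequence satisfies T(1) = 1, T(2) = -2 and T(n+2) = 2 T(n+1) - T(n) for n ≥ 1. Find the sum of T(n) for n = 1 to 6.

-39

T(3) = 2*(-2) - 1 = -5
T(4) = 2*(-5) - (-2) = -8
T(5) = 2*(-8) - (-5) = -11
T(6) = 2*(-11) - (-8) = -14
Sum = 1 + (-2) + (-5) + (-8) + (-11) + (-14) = -39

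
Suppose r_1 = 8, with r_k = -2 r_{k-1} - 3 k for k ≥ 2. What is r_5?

r_2 = -2*8 - 6 = -22
r_3 = -2*(-22) - 9 = 35
r_4 = -2*35 - 12 = -82
r_5 = -2*(-82) - 15 = 149

149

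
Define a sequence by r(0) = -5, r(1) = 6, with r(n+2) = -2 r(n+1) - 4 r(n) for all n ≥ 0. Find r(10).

r(2) = -2(6) - 4(-5) = 8
r(3) = -2(8) - 4(6) = -40
r(4) = -2(-40) - 4(8) = 48
r(5) = -2(48) - 4(-40) = 64
r(6) = -2(64) - 4(48) = -320
r(7) = -2(-320) - 4(64) = 384
r(8) = -2(384) - 4(-320) = 512
r(9) = -2(512) - 4(384) = -2560
r(10) = -2(-2560) - 4(512) = 3072

3072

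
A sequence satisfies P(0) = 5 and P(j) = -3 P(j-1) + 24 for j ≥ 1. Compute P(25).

847288609449

The fixed point is 24/(1 + 3) = 6, so P(j) - 6 = -3(P(j-1) - 6).
Hence P(j) = -1·(-3)^j + 6.
P(25) = -1·(-3)^{25} + 6 = -1·-847288609443 + 6 = 847288609449.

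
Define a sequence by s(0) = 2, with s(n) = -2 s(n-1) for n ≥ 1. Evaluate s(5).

s(1) = -2(2) = -4
s(2) = -2(-4) = 8
s(3) = -2(8) = -16
s(4) = -2(-16) = 32
s(5) = -2(32) = -64

-64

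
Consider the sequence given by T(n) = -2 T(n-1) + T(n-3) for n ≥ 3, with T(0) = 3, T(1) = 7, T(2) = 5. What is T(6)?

T(3) = -2*5 + 3 = -7
T(4) = -2*(-7) + 7 = 21
T(5) = -2*21 + 5 = -37
T(6) = -2*(-37) + (-7) = 67

67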